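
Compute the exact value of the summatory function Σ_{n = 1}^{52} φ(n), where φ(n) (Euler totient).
Σ_{n ≤ 52} φ(n) = 830

Compute φ(n) for each 1 ≤ n ≤ 52: φ(1) = 1, φ(2) = 1, φ(3) = 2, φ(4) = 2, φ(5) = 4, φ(6) = 2, φ(7) = 6, φ(8) = 4, φ(9) = 6, φ(10) = 4, φ(11) = 10, φ(12) = 4, φ(13) = 12, φ(14) = 6, φ(15) = 8, φ(16) = 8, φ(17) = 16, φ(18) = 6, φ(19) = 18, φ(20) = 8, φ(21) = 12, φ(22) = 10, φ(23) = 22, φ(24) = 8, φ(25) = 20, φ(26) = 12, φ(27) = 18, φ(28) = 12, φ(29) = 28, φ(30) = 8, φ(31) = 30, φ(32) = 16, φ(33) = 20, φ(34) = 16, φ(35) = 24, φ(36) = 12, φ(37) = 36, φ(38) = 18, φ(39) = 24, φ(40) = 16, φ(41) = 40, φ(42) = 12, φ(43) = 42, φ(44) = 20, φ(45) = 24, φ(46) = 22, φ(47) = 46, φ(48) = 16, φ(49) = 42, φ(50) = 20, φ(51) = 32, φ(52) = 24. Summing all 52 values: 830. (Average order: Σ_{n ≤ x} φ(n) ~ (3/π²) x². For x = 52, (3/π²)·52² ≈ 821.92.)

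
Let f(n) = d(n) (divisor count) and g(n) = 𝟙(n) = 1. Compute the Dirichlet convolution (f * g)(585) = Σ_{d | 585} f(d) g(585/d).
(d * 𝟙)(585) = 54

Divisors of 585: [1, 3, 5, 9, 13, 15, 39, 45, 65, 117, 195, 585]. For each d | 585:
  d = 1: d(1) · 𝟙(585/1) = 1 · 1 = 1
  d = 3: d(3) · 𝟙(585/3) = 2 · 1 = 2
  d = 5: d(5) · 𝟙(585/5) = 2 · 1 = 2
  d = 9: d(9) · 𝟙(585/9) = 3 · 1 = 3
  d = 13: d(13) · 𝟙(585/13) = 2 · 1 = 2
  d = 15: d(15) · 𝟙(585/15) = 4 · 1 = 4
  d = 39: d(39) · 𝟙(585/39) = 4 · 1 = 4
  d = 45: d(45) · 𝟙(585/45) = 6 · 1 = 6
  d = 65: d(65) · 𝟙(585/65) = 4 · 1 = 4
  d = 117: d(117) · 𝟙(585/117) = 6 · 1 = 6
  d = 195: d(195) · 𝟙(585/195) = 8 · 1 = 8
  d = 585: d(585) · 𝟙(585/585) = 12 · 1 = 12
Summing: (d * 𝟙)(585) = 1 + 2 + 2 + 3 + 2 + 4 + 4 + 6 + 4 + 6 + 8 + 12 = 54.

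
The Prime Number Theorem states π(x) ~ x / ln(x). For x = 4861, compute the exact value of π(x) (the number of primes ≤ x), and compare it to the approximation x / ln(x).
π(4861) = 651;  x/ln(x) ≈ 572.62;  relative error ≈ 12.04%.

Directly count primes up to 4861: π(4861) = 651. The PNT approximation gives 4861/ln(4861) ≈ 4861/8.48900 ≈ 572.62. Relative error (π(x) − x/ln(x)) / π(x) ≈ 12.04%; the approximation is known to undercount slightly (Li(x) is a better estimate).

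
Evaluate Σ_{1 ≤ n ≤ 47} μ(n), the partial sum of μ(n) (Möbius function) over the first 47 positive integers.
Σ_{n ≤ 47} μ(n) = -3

Compute μ(n) for each 1 ≤ n ≤ 47: μ(1) = 1, μ(2) = -1, μ(3) = -1, μ(4) = 0, μ(5) = -1, μ(6) = 1, μ(7) = -1, μ(8) = 0, μ(9) = 0, μ(10) = 1, μ(11) = -1, μ(12) = 0, μ(13) = -1, μ(14) = 1, μ(15) = 1, μ(16) = 0, μ(17) = -1, μ(18) = 0, μ(19) = -1, μ(20) = 0, μ(21) = 1, μ(22) = 1, μ(23) = -1, μ(24) = 0, μ(25) = 0, μ(26) = 1, μ(27) = 0, μ(28) = 0, μ(29) = -1, μ(30) = -1, μ(31) = -1, μ(32) = 0, μ(33) = 1, μ(34) = 1, μ(35) = 1, μ(36) = 0, μ(37) = -1, μ(38) = 1, μ(39) = 1, μ(40) = 0, μ(41) = -1, μ(42) = -1, μ(43) = -1, μ(44) = 0, μ(45) = 0, μ(46) = 1, μ(47) = -1. Summing all 47 values: -3. (Mertens function M(x) = Σ_{n ≤ x} μ(n); on average M(x) should be small (PNT ⟺ M(x) = o(x)).)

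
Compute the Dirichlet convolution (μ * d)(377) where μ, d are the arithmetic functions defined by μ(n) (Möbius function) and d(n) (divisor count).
(μ * d)(377) = 1

Divisors of 377: [1, 13, 29, 377]. For each d | 377:
  d = 1: μ(1) · d(377/1) = 1 · 4 = 4
  d = 13: μ(13) · d(377/13) = -1 · 2 = -2
  d = 29: μ(29) · d(377/29) = -1 · 2 = -2
  d = 377: μ(377) · d(377/377) = 1 · 1 = 1
Summing: (μ * d)(377) = 4 + -2 + -2 + 1 = 1.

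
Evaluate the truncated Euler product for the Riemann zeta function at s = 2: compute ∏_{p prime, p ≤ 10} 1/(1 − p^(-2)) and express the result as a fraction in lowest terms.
∏ = 1225/768

The primes p ≤ 10 are [2, 3, 5, 7]. For each prime, (1 − 1/p^2)^(-1) = p^2 / (p^2 − 1). The product is (1 − 1/2^2)^(-1), (1 − 1/3^2)^(-1), (1 − 1/5^2)^(-1), (1 − 1/7^2)^(-1) = ∏ p^2 / (p^2 − 1) = 1225/768.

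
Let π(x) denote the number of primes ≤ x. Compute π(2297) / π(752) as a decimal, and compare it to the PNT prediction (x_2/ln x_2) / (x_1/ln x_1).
π(2297)/π(752) = 342/133 ≈ 2.5714;  PNT prediction ≈ 2.6138.

π(752) = 133 and π(2297) = 342, so π(2297)/π(752) ≈ 2.5714. The PNT-predicted ratio is (2297/ln(2297)) / (752/ln(752)) ≈ 2.6138. The two agree to within a few percent, as expected.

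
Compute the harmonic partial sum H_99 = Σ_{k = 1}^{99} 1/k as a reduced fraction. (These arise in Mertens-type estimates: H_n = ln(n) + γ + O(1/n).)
H_99 = 360968703235711654233892612988250163157207/69720375229712477164533808935312303556800

Direct summation: H_99 = 1 + 1/2 + ... + 1/99. The least common denominator is lcm(1, ..., 99) = 69720375229712477164533808935312303556800; over this denominator the numerator is 69720375229712477164533808935312303556800 + 34860187614856238582266904467656151778400 + 23240125076570825721511269645104101185600 + 17430093807428119291133452233828075889200 + 13944075045942495432906761787062460711360 + 11620062538285412860755634822552050592800 + 9960053604244639594933401276473186222400 + 8715046903714059645566726116914037944600 + 7746708358856941907170423215034700395200 + 6972037522971247716453380893531230355680 + 6338215929973861560412164448664754868800 + 5810031269142706430377817411276025296400 + 5363105786900959781887216071947100273600 + 4980026802122319797466700638236593111200 + 4648025015314165144302253929020820237120 + 4357523451857029822783363058457018972300 + 4101198542924263362619635819724253150400 + 3873354179428470953585211607517350197600 + 3669493433142761956028095207121700187200 + 3486018761485623858226690446765615177840 + 3320017868081546531644467092157728740800 + 3169107964986930780206082224332377434400 + 3031320662161412050631904736317926241600 + 2905015634571353215188908705638012648200 + 2788815009188499086581352357412492142272 + 2681552893450479890943608035973550136800 + 2582236119618980635723474405011566798400 + 2490013401061159898733350319118296555600 + 2404150869990085419466683066734907019200 + 2324012507657082572151126964510410118560 + 2249044362248789585952703514042332372800 + 2178761725928514911391681529228509486150 + 2112738643324620520137388149554918289600 + 2050599271462131681309817909862126575200 + 1992010720848927918986680255294637244480 + 1936677089714235476792605803758675098800 + 1884334465667904788230643484738170366400 + 1834746716571380978014047603560850093600 + 1787701928966986593962405357315700091200 + 1743009380742811929113345223382807588920 + 1700496956822255540598385583788104964800 + 1660008934040773265822233546078864370400 + 1621404075109592492198460672914239617600 + 1584553982493465390103041112166188717200 + 1549341671771388381434084643006940079040 + 1515660331080706025315952368158963120800 + 1483412238930052705628378913517283054400 + 1452507817285676607594454352819006324100 + 1422864800606377084990485896639026603200 + 1394407504594249543290676178706246071136 + 1367066180974754454206545273241417716800 + 1340776446725239945471804017986775068400 + 1315478777919103342727052998779477425600 + 1291118059809490317861737202505783399200 + 1267643185994772312082432889732950973760 + 1245006700530579949366675159559148277800 + 1223164477714253985342698402373900062400 + 1202075434995042709733341533367453509600 + 1181701275079872494314132354835801755200 + 1162006253828541286075563482255205059280 + 1142956970978893068271046048119873828800 + 1124522181124394792976351757021166186400 + 1106672622693848843881489030719242913600 + 1089380862964257455695840764614254743075 + 1072621157380191956377443214389420054720 + 1056369321662310260068694074777459144800 + 1040602615368842942754235954258392590400 + 1025299635731065840654908954931063287600 + 1010440220720470683543968245439308747200 + 996005360424463959493340127647318622240 + 981977115911443340345546604722708500800 + 968338544857117738396302901879337549400 + 955073633283732563897723410072771281600 + 942167232833952394115321742369085183200 + 929605003062833028860450785804164047424 + 917373358285690489007023801780425046800 + 905459418567694508630309206952107838400 + 893850964483493296981202678657850045600 + 882536395312816166639668467535598779200 + 871504690371405964556672611691403794460 + 860745373206326878574491468337188932800 + 850248478411127770299192791894052482400 + 840004520839909363428118179943521729600 + 830004467020386632911116773039432185200 + 820239708584852672523927163944850630080 + 810702037554796246099230336457119808800 + 801383623330028473155561022244969006400 + 792276991246732695051520556083094358600 + 783375002581039069264424819497891051200 + 774670835885694190717042321503470039520 + 766157969557279968841030867421014324800 + 757830165540353012657976184079481560400 + 749681454082929861984234504680777457600 + 741706119465026352814189456758641527200 + 733898686628552391205619041424340037440 + 726253908642838303797227176409503162050 + 718766754945489455304472257065075294400 + 711432400303188542495242948319513301600 + 704246214441540173379129383184972763200 = 360968703235711654233892612988250163157207, so H_99 = 360968703235711654233892612988250163157207/69720375229712477164533808935312303556800 (already in lowest terms) ≈ 5.17738. (The PNT-adjacent estimate ln(99) + γ ≈ 5.17234 matches within O(1/n).)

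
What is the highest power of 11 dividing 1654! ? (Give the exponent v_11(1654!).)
v_11(1654!) = 164

Legendre's formula: v_p(n!) = Σ_{k ≥ 1} ⌊n / p^k⌋. For p = 11, n = 1654, the terms are:
  ⌊1654/11^1⌋ = ⌊1654/11⌋ = 150
  ⌊1654/11^2⌋ = ⌊1654/121⌋ = 13
  ⌊1654/11^3⌋ = ⌊1654/1331⌋ = 1
(the next term ⌊1654/11^4⌋ = 0, terminating the sum). Summing: v_11(1654!) = 150 + 13 + 1 = 164.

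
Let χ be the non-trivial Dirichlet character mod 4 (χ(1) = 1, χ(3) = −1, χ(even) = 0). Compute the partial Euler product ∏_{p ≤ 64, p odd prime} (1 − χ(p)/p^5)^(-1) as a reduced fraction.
∏ = 478212334295798677259125227573990358291095208018494528428976877948999059062284551009530475199/480056794509206891424767146601704797711651986953735424570384919662551238689346859653136384000

The odd primes p ≤ 64 are [3, 5, 7, 11, 13, 17, 19, 23, 29, 31, 37, 41, 43, 47, 53, 59, 61]. For each, χ(p) = 1 if p ≡ 1 mod 4, χ(p) = −1 if p ≡ 3 mod 4. Taking (1 − χ(p)/p^5)^(-1) = p^5/(p^5 − χ(p)): (1 − (-1)/3^5)^(-1) · (1 − (1)/5^5)^(-1) · (1 − (-1)/7^5)^(-1) · (1 − (-1)/11^5)^(-1) · (1 − (1)/13^5)^(-1) · (1 − (1)/17^5)^(-1) · (1 − (-1)/19^5)^(-1) · (1 − (-1)/23^5)^(-1) · (1 − (1)/29^5)^(-1) · (1 − (-1)/31^5)^(-1) · (1 − (1)/37^5)^(-1) · (1 − (1)/41^5)^(-1) · (1 − (-1)/43^5)^(-1) · (1 − (-1)/47^5)^(-1) · (1 − (1)/53^5)^(-1) · (1 − (-1)/59^5)^(-1) · (1 − (1)/61^5)^(-1) = 478212334295798677259125227573990358291095208018494528428976877948999059062284551009530475199/480056794509206891424767146601704797711651986953735424570384919662551238689346859653136384000.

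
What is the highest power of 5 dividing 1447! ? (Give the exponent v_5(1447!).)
v_5(1447!) = 359

Legendre's formula: v_p(n!) = Σ_{k ≥ 1} ⌊n / p^k⌋. For p = 5, n = 1447, the terms are:
  ⌊1447/5^1⌋ = ⌊1447/5⌋ = 289
  ⌊1447/5^2⌋ = ⌊1447/25⌋ = 57
  ⌊1447/5^3⌋ = ⌊1447/125⌋ = 11
  ⌊1447/5^4⌋ = ⌊1447/625⌋ = 2
(the next term ⌊1447/5^5⌋ = 0, terminating the sum). Summing: v_5(1447!) = 289 + 57 + 11 + 2 = 359.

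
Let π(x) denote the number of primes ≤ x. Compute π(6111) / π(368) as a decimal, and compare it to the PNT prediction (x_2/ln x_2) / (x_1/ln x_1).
π(6111)/π(368) = 796/73 ≈ 10.9041;  PNT prediction ≈ 11.2539.

π(368) = 73 and π(6111) = 796, so π(6111)/π(368) ≈ 10.9041. The PNT-predicted ratio is (6111/ln(6111)) / (368/ln(368)) ≈ 11.2539. The two agree to within a few percent, as expected.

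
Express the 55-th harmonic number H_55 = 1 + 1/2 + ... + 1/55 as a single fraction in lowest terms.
H_55 = 251499286680120823312889/54749786241679275146400

Direct summation: H_55 = 1 + 1/2 + ... + 1/55. The least common denominator is lcm(1, ..., 55) = 164249358725037825439200; over this denominator the numerator is 164249358725037825439200 + 82124679362518912719600 + 54749786241679275146400 + 41062339681259456359800 + 32849871745007565087840 + 27374893120839637573200 + 23464194103576832205600 + 20531169840629728179900 + 18249928747226425048800 + 16424935872503782543920 + 14931759884094347767200 + 13687446560419818786600 + 12634566055772140418400 + 11732097051788416102800 + 10949957248335855029280 + 10265584920314864089950 + 9661726983825754437600 + 9124964373613212524400 + 8644703090791464496800 + 8212467936251891271960 + 7821398034525610735200 + 7465879942047173883600 + 7141276466305992410400 + 6843723280209909393300 + 6569974349001513017568 + 6317283027886070209200 + 6083309582408808349600 + 5866048525894208051400 + 5663770990518545704800 + 5474978624167927514640 + 5298366410485091143200 + 5132792460157432044975 + 4977253294698115922400 + 4830863491912877218800 + 4692838820715366441120 + 4562482186806606262200 + 4439171857433454741600 + 4322351545395732248400 + 4211522018590713472800 + 4106233968125945635980 + 4006081920122873791200 + 3910699017262805367600 + 3819752528489251754400 + 3732939971023586941800 + 3649985749445285009760 + 3570638233152996205200 + 3494667206915698413600 + 3421861640104954696650 + 3352027729082404600800 + 3284987174500756508784 + 3220575661275251479200 + 3158641513943035104600 + 3099044504245996706400 + 3041654791204404174800 + 2986351976818869553440 = 754497860040362469938667, so H_55 = 754497860040362469938667/164249358725037825439200; reducing by gcd(754497860040362469938667, 164249358725037825439200) = 3 gives 251499286680120823312889/54749786241679275146400 ≈ 4.59361. (The PNT-adjacent estimate ln(55) + γ ≈ 4.58455 matches within O(1/n).)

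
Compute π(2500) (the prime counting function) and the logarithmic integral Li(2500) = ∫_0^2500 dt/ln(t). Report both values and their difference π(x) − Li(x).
π(2500) = 367;  Li(2500) ≈ 379.61;  π(x) − Li(x) ≈ -12.61.

Direct count of primes ≤ 2500 gives π(2500) = 367. Numerical evaluation of the logarithmic integral gives Li(2500) ≈ 379.61. The difference π(x) − Li(x) ≈ -12.61 is typically negative for small/moderate x (Li(x) overestimates), though Littlewood's theorem shows this sign changes infinitely often.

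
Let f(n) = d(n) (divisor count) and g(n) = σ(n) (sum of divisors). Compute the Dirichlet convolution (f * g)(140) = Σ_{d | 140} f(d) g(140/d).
(d * σ)(140) = 1280

Divisors of 140: [1, 2, 4, 5, 7, 10, 14, 20, 28, 35, 70, 140]. For each d | 140:
  d = 1: d(1) · σ(140/1) = 1 · 336 = 336
  d = 2: d(2) · σ(140/2) = 2 · 144 = 288
  d = 4: d(4) · σ(140/4) = 3 · 48 = 144
  d = 5: d(5) · σ(140/5) = 2 · 56 = 112
  d = 7: d(7) · σ(140/7) = 2 · 42 = 84
  d = 10: d(10) · σ(140/10) = 4 · 24 = 96
  d = 14: d(14) · σ(140/14) = 4 · 18 = 72
  d = 20: d(20) · σ(140/20) = 6 · 8 = 48
  d = 28: d(28) · σ(140/28) = 6 · 6 = 36
  d = 35: d(35) · σ(140/35) = 4 · 7 = 28
  d = 70: d(70) · σ(140/70) = 8 · 3 = 24
  d = 140: d(140) · σ(140/140) = 12 · 1 = 12
Summing: (d * σ)(140) = 336 + 288 + 144 + 112 + 84 + 96 + 72 + 48 + 36 + 28 + 24 + 12 = 1280.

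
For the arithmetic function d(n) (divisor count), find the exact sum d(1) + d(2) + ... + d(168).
Σ_{n ≤ 168} d(n) = 894

Compute d(n) for each 1 ≤ n ≤ 168: d(1) = 1, d(2) = 2, d(3) = 2, d(4) = 3, d(5) = 2, d(6) = 4, d(7) = 2, d(8) = 4, d(9) = 3, d(10) = 4, d(11) = 2, d(12) = 6, d(13) = 2, d(14) = 4, d(15) = 4, d(16) = 5, d(17) = 2, d(18) = 6, d(19) = 2, d(20) = 6, d(21) = 4, d(22) = 4, d(23) = 2, d(24) = 8, d(25) = 3, d(26) = 4, d(27) = 4, d(28) = 6, d(29) = 2, d(30) = 8, d(31) = 2, d(32) = 6, d(33) = 4, d(34) = 4, d(35) = 4, d(36) = 9, d(37) = 2, d(38) = 4, d(39) = 4, d(40) = 8, d(41) = 2, d(42) = 8, d(43) = 2, d(44) = 6, d(45) = 6, d(46) = 4, d(47) = 2, d(48) = 10, d(49) = 3, d(50) = 6, d(51) = 4, d(52) = 6, d(53) = 2, d(54) = 8, d(55) = 4, d(56) = 8, d(57) = 4, d(58) = 4, d(59) = 2, d(60) = 12, d(61) = 2, d(62) = 4, d(63) = 6, d(64) = 7, d(65) = 4, d(66) = 8, d(67) = 2, d(68) = 6, d(69) = 4, d(70) = 8, d(71) = 2, d(72) = 12, d(73) = 2, d(74) = 4, d(75) = 6, d(76) = 6, d(77) = 4, d(78) = 8, d(79) = 2, d(80) = 10, d(81) = 5, d(82) = 4, d(83) = 2, d(84) = 12, d(85) = 4, d(86) = 4, d(87) = 4, d(88) = 8, d(89) = 2, d(90) = 12, d(91) = 4, d(92) = 6, d(93) = 4, d(94) = 4, d(95) = 4, d(96) = 12, d(97) = 2, d(98) = 6, d(99) = 6, d(100) = 9, d(101) = 2, d(102) = 8, d(103) = 2, d(104) = 8, d(105) = 8, d(106) = 4, d(107) = 2, d(108) = 12, d(109) = 2, d(110) = 8, d(111) = 4, d(112) = 10, d(113) = 2, d(114) = 8, d(115) = 4, d(116) = 6, d(117) = 6, d(118) = 4, d(119) = 4, d(120) = 16, d(121) = 3, d(122) = 4, d(123) = 4, d(124) = 6, d(125) = 4, d(126) = 12, d(127) = 2, d(128) = 8, d(129) = 4, d(130) = 8, d(131) = 2, d(132) = 12, d(133) = 4, d(134) = 4, d(135) = 8, d(136) = 8, d(137) = 2, d(138) = 8, d(139) = 2, d(140) = 12, d(141) = 4, d(142) = 4, d(143) = 4, d(144) = 15, d(145) = 4, d(146) = 4, d(147) = 6, d(148) = 6, d(149) = 2, d(150) = 12, d(151) = 2, d(152) = 8, d(153) = 6, d(154) = 8, d(155) = 4, d(156) = 12, d(157) = 2, d(158) = 4, d(159) = 4, d(160) = 12, d(161) = 4, d(162) = 10, d(163) = 2, d(164) = 6, d(165) = 8, d(166) = 4, d(167) = 2, d(168) = 16. Summing all 168 values: 894. (Dirichlet's divisor formula: Σ_{n ≤ x} d(n) = x ln(x) + (2γ − 1) x + O(√x). For x = 168, the asymptotic estimate is ≈ 886.77.)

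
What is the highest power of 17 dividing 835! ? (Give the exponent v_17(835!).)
v_17(835!) = 51

Legendre's formula: v_p(n!) = Σ_{k ≥ 1} ⌊n / p^k⌋. For p = 17, n = 835, the terms are:
  ⌊835/17^1⌋ = ⌊835/17⌋ = 49
  ⌊835/17^2⌋ = ⌊835/289⌋ = 2
(the next term ⌊835/17^3⌋ = 0, terminating the sum). Summing: v_17(835!) = 49 + 2 = 51.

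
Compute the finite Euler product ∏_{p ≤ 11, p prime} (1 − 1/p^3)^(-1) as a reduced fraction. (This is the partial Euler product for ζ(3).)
∏ = 698775/581932

The primes p ≤ 11 are [2, 3, 5, 7, 11]. For each prime, (1 − 1/p^3)^(-1) = p^3 / (p^3 − 1). The product is (1 − 1/2^3)^(-1), (1 − 1/3^3)^(-1), (1 − 1/5^3)^(-1), (1 − 1/7^3)^(-1), (1 − 1/11^3)^(-1) = ∏ p^3 / (p^3 − 1) = 698775/581932.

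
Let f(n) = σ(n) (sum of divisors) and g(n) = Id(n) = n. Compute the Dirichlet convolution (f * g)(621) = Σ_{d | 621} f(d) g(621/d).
(σ * Id)(621) = 6674

Divisors of 621: [1, 3, 9, 23, 27, 69, 207, 621]. For each d | 621:
  d = 1: σ(1) · Id(621/1) = 1 · 621 = 621
  d = 3: σ(3) · Id(621/3) = 4 · 207 = 828
  d = 9: σ(9) · Id(621/9) = 13 · 69 = 897
  d = 23: σ(23) · Id(621/23) = 24 · 27 = 648
  d = 27: σ(27) · Id(621/27) = 40 · 23 = 920
  d = 69: σ(69) · Id(621/69) = 96 · 9 = 864
  d = 207: σ(207) · Id(621/207) = 312 · 3 = 936
  d = 621: σ(621) · Id(621/621) = 960 · 1 = 960
Summing: (σ * Id)(621) = 621 + 828 + 897 + 648 + 920 + 864 + 936 + 960 = 6674.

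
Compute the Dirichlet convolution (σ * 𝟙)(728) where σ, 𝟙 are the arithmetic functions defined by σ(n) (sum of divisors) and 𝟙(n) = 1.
(σ * 𝟙)(728) = 3510

Divisors of 728: [1, 2, 4, 7, 8, 13, 14, 26, 28, 52, 56, 91, 104, 182, 364, 728]. For each d | 728:
  d = 1: σ(1) · 𝟙(728/1) = 1 · 1 = 1
  d = 2: σ(2) · 𝟙(728/2) = 3 · 1 = 3
  d = 4: σ(4) · 𝟙(728/4) = 7 · 1 = 7
  d = 7: σ(7) · 𝟙(728/7) = 8 · 1 = 8
  d = 8: σ(8) · 𝟙(728/8) = 15 · 1 = 15
  d = 13: σ(13) · 𝟙(728/13) = 14 · 1 = 14
  d = 14: σ(14) · 𝟙(728/14) = 24 · 1 = 24
  d = 26: σ(26) · 𝟙(728/26) = 42 · 1 = 42
  d = 28: σ(28) · 𝟙(728/28) = 56 · 1 = 56
  d = 52: σ(52) · 𝟙(728/52) = 98 · 1 = 98
  d = 56: σ(56) · 𝟙(728/56) = 120 · 1 = 120
  d = 91: σ(91) · 𝟙(728/91) = 112 · 1 = 112
  d = 104: σ(104) · 𝟙(728/104) = 210 · 1 = 210
  d = 182: σ(182) · 𝟙(728/182) = 336 · 1 = 336
  d = 364: σ(364) · 𝟙(728/364) = 784 · 1 = 784
  d = 728: σ(728) · 𝟙(728/728) = 1680 · 1 = 1680
Summing: (σ * 𝟙)(728) = 1 + 3 + 7 + 8 + 15 + 14 + 24 + 42 + 56 + 98 + 120 + 112 + 210 + 336 + 784 + 1680 = 3510.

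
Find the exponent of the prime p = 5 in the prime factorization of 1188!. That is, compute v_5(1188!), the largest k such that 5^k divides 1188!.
v_5(1188!) = 294

Legendre's formula: v_p(n!) = Σ_{k ≥ 1} ⌊n / p^k⌋. For p = 5, n = 1188, the terms are:
  ⌊1188/5^1⌋ = ⌊1188/5⌋ = 237
  ⌊1188/5^2⌋ = ⌊1188/25⌋ = 47
  ⌊1188/5^3⌋ = ⌊1188/125⌋ = 9
  ⌊1188/5^4⌋ = ⌊1188/625⌋ = 1
(the next term ⌊1188/5^5⌋ = 0, terminating the sum). Summing: v_5(1188!) = 237 + 47 + 9 + 1 = 294.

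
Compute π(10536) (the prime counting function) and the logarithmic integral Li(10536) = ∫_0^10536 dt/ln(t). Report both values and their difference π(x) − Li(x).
π(10536) = 1288;  Li(10536) ≈ 1304.17;  π(x) − Li(x) ≈ -16.17.

Direct count of primes ≤ 10536 gives π(10536) = 1288. Numerical evaluation of the logarithmic integral gives Li(10536) ≈ 1304.17. The difference π(x) − Li(x) ≈ -16.17 is typically negative for small/moderate x (Li(x) overestimates), though Littlewood's theorem shows this sign changes infinitely often.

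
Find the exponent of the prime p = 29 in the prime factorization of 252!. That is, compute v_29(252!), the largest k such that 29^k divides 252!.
v_29(252!) = 8

Legendre's formula: v_p(n!) = Σ_{k ≥ 1} ⌊n / p^k⌋. For p = 29, n = 252, the terms are:
  ⌊252/29^1⌋ = ⌊252/29⌋ = 8
(the next term ⌊252/29^2⌋ = 0, terminating the sum). Summing: v_29(252!) = 8 = 8.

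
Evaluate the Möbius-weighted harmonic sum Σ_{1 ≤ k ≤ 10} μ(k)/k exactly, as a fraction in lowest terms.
Σ μ(k)/k = 19/210

Values of μ(k) for 1 ≤ k ≤ 10: μ(1) = 1, μ(2) = -1, μ(3) = -1, μ(5) = -1, μ(6) = 1, μ(7) = -1, μ(10) = 1, with μ = 0 on non-squarefree integers. Summing μ(k)/k for k where μ(k) ≠ 0 gives 19/210 ≈ 0.0905. (PNT ⟺ this sum → 0 as n → ∞.)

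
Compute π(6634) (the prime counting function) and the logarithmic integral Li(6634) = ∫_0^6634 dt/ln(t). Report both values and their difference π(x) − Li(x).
π(6634) = 855;  Li(6634) ≈ 872.87;  π(x) − Li(x) ≈ -17.87.

Direct count of primes ≤ 6634 gives π(6634) = 855. Numerical evaluation of the logarithmic integral gives Li(6634) ≈ 872.87. The difference π(x) − Li(x) ≈ -17.87 is typically negative for small/moderate x (Li(x) overestimates), though Littlewood's theorem shows this sign changes infinitely often.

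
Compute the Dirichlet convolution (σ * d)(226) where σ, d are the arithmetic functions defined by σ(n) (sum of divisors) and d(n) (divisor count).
(σ * d)(226) = 580

Divisors of 226: [1, 2, 113, 226]. For each d | 226:
  d = 1: σ(1) · d(226/1) = 1 · 4 = 4
  d = 2: σ(2) · d(226/2) = 3 · 2 = 6
  d = 113: σ(113) · d(226/113) = 114 · 2 = 228
  d = 226: σ(226) · d(226/226) = 342 · 1 = 342
Summing: (σ * d)(226) = 4 + 6 + 228 + 342 = 580.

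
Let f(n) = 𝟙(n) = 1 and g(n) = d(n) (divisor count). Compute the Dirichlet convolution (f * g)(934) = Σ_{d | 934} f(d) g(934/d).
(𝟙 * d)(934) = 9

Divisors of 934: [1, 2, 467, 934]. For each d | 934:
  d = 1: 𝟙(1) · d(934/1) = 1 · 4 = 4
  d = 2: 𝟙(2) · d(934/2) = 1 · 2 = 2
  d = 467: 𝟙(467) · d(934/467) = 1 · 2 = 2
  d = 934: 𝟙(934) · d(934/934) = 1 · 1 = 1
Summing: (𝟙 * d)(934) = 4 + 2 + 2 + 1 = 9.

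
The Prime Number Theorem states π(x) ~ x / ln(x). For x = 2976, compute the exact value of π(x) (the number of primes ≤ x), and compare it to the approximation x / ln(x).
π(2976) = 429;  x/ln(x) ≈ 372.08;  relative error ≈ 13.27%.

Directly count primes up to 2976: π(2976) = 429. The PNT approximation gives 2976/ln(2976) ≈ 2976/7.99834 ≈ 372.08. Relative error (π(x) − x/ln(x)) / π(x) ≈ 13.27%; the approximation is known to undercount slightly (Li(x) is a better estimate).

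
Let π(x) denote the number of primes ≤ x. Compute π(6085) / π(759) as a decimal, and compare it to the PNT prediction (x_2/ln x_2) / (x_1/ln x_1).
π(6085)/π(759) = 793/134 ≈ 5.9179;  PNT prediction ≈ 6.1019.

π(759) = 134 and π(6085) = 793, so π(6085)/π(759) ≈ 5.9179. The PNT-predicted ratio is (6085/ln(6085)) / (759/ln(759)) ≈ 6.1019. The two agree to within a few percent, as expected.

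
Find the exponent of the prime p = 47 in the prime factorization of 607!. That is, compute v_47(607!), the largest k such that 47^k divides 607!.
v_47(607!) = 12

Legendre's formula: v_p(n!) = Σ_{k ≥ 1} ⌊n / p^k⌋. For p = 47, n = 607, the terms are:
  ⌊607/47^1⌋ = ⌊607/47⌋ = 12
(the next term ⌊607/47^2⌋ = 0, terminating the sum). Summing: v_47(607!) = 12 = 12.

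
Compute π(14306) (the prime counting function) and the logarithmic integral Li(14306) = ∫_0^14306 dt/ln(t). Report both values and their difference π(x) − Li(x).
π(14306) = 1678;  Li(14306) ≈ 1704.27;  π(x) − Li(x) ≈ -26.27.

Direct count of primes ≤ 14306 gives π(14306) = 1678. Numerical evaluation of the logarithmic integral gives Li(14306) ≈ 1704.27. The difference π(x) − Li(x) ≈ -26.27 is typically negative for small/moderate x (Li(x) overestimates), though Littlewood's theorem shows this sign changes infinitely often.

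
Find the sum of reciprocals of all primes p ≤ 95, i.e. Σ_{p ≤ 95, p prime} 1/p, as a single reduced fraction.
Σ 1/p = 42605658161771733665696611824842057/23768741896345550770650537601358310

π(95) = 24, so the primes ≤ 95 are [2, 3, 5, 7, 11, 13, 17, 19, 23, 29, 31, 37, 41, 43, 47, 53, 59, 61, 67, 71, 73, 79, 83, 89]. Summing 1/p over these primes: 42605658161771733665696611824842057/23768741896345550770650537601358310 ≈ 1.7925. Mertens estimate ln ln(95) + 0.2615 ≈ 1.7775.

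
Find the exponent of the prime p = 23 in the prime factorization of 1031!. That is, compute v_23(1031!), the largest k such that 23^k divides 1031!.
v_23(1031!) = 45

Legendre's formula: v_p(n!) = Σ_{k ≥ 1} ⌊n / p^k⌋. For p = 23, n = 1031, the terms are:
  ⌊1031/23^1⌋ = ⌊1031/23⌋ = 44
  ⌊1031/23^2⌋ = ⌊1031/529⌋ = 1
(the next term ⌊1031/23^3⌋ = 0, terminating the sum). Summing: v_23(1031!) = 44 + 1 = 45.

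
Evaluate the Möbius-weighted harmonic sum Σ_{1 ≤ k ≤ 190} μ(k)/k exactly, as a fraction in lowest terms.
Σ μ(k)/k = -1459183896111278246169874869885831959629500714006451125737342992029796/142035428758040783755795107307202310691460987641167122512092410515331955

Values of μ(k) for 1 ≤ k ≤ 190: μ(1) = 1, μ(2) = -1, μ(3) = -1, μ(5) = -1, μ(6) = 1, μ(7) = -1, μ(10) = 1, μ(11) = -1, μ(13) = -1, μ(14) = 1, μ(15) = 1, μ(17) = -1, μ(19) = -1, μ(21) = 1, μ(22) = 1, μ(23) = -1, μ(26) = 1, μ(29) = -1, μ(30) = -1, μ(31) = -1, μ(33) = 1, μ(34) = 1, μ(35) = 1, μ(37) = -1, μ(38) = 1, μ(39) = 1, μ(41) = -1, μ(42) = -1, μ(43) = -1, μ(46) = 1, μ(47) = -1, μ(51) = 1, μ(53) = -1, μ(55) = 1, μ(57) = 1, μ(58) = 1, μ(59) = -1, μ(61) = -1, μ(62) = 1, μ(65) = 1, μ(66) = -1, μ(67) = -1, μ(69) = 1, μ(70) = -1, μ(71) = -1, μ(73) = -1, μ(74) = 1, μ(77) = 1, μ(78) = -1, μ(79) = -1, μ(82) = 1, μ(83) = -1, μ(85) = 1, μ(86) = 1, μ(87) = 1, μ(89) = -1, μ(91) = 1, μ(93) = 1, μ(94) = 1, μ(95) = 1, μ(97) = -1, μ(101) = -1, μ(102) = -1, μ(103) = -1, μ(105) = -1, μ(106) = 1, μ(107) = -1, μ(109) = -1, μ(110) = -1, μ(111) = 1, μ(113) = -1, μ(114) = -1, μ(115) = 1, μ(118) = 1, μ(119) = 1, μ(122) = 1, μ(123) = 1, μ(127) = -1, μ(129) = 1, μ(130) = -1, μ(131) = -1, μ(133) = 1, μ(134) = 1, μ(137) = -1, μ(138) = -1, μ(139) = -1, μ(141) = 1, μ(142) = 1, μ(143) = 1, μ(145) = 1, μ(146) = 1, μ(149) = -1, μ(151) = -1, μ(154) = -1, μ(155) = 1, μ(157) = -1, μ(158) = 1, μ(159) = 1, μ(161) = 1, μ(163) = -1, μ(165) = -1, μ(166) = 1, μ(167) = -1, μ(170) = -1, μ(173) = -1, μ(174) = -1, μ(177) = 1, μ(178) = 1, μ(179) = -1, μ(181) = -1, μ(182) = -1, μ(183) = 1, μ(185) = 1, μ(186) = -1, μ(187) = 1, μ(190) = -1, with μ = 0 on non-squarefree integers. Summing μ(k)/k for k where μ(k) ≠ 0 gives -1459183896111278246169874869885831959629500714006451125737342992029796/142035428758040783755795107307202310691460987641167122512092410515331955 ≈ -0.0103. (PNT ⟺ this sum → 0 as n → ∞.)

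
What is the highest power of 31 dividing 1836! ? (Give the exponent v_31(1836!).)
v_31(1836!) = 60

Legendre's formula: v_p(n!) = Σ_{k ≥ 1} ⌊n / p^k⌋. For p = 31, n = 1836, the terms are:
  ⌊1836/31^1⌋ = ⌊1836/31⌋ = 59
  ⌊1836/31^2⌋ = ⌊1836/961⌋ = 1
(the next term ⌊1836/31^3⌋ = 0, terminating the sum). Summing: v_31(1836!) = 59 + 1 = 60.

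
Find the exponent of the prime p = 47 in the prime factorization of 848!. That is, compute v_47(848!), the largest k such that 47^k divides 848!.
v_47(848!) = 18

Legendre's formula: v_p(n!) = Σ_{k ≥ 1} ⌊n / p^k⌋. For p = 47, n = 848, the terms are:
  ⌊848/47^1⌋ = ⌊848/47⌋ = 18
(the next term ⌊848/47^2⌋ = 0, terminating the sum). Summing: v_47(848!) = 18 = 18.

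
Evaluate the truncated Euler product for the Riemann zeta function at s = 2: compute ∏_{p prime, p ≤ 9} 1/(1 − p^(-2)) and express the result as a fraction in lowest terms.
∏ = 1225/768

The primes p ≤ 9 are [2, 3, 5, 7]. For each prime, (1 − 1/p^2)^(-1) = p^2 / (p^2 − 1). The product is (1 − 1/2^2)^(-1), (1 − 1/3^2)^(-1), (1 − 1/5^2)^(-1), (1 − 1/7^2)^(-1) = ∏ p^2 / (p^2 − 1) = 1225/768.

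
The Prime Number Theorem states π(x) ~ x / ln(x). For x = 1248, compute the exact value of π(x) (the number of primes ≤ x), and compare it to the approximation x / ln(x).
π(1248) = 203;  x/ln(x) ≈ 175.05;  relative error ≈ 13.77%.

Directly count primes up to 1248: π(1248) = 203. The PNT approximation gives 1248/ln(1248) ≈ 1248/7.12930 ≈ 175.05. Relative error (π(x) − x/ln(x)) / π(x) ≈ 13.77%; the approximation is known to undercount slightly (Li(x) is a better estimate).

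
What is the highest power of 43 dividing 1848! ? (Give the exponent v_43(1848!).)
v_43(1848!) = 42

Legendre's formula: v_p(n!) = Σ_{k ≥ 1} ⌊n / p^k⌋. For p = 43, n = 1848, the terms are:
  ⌊1848/43^1⌋ = ⌊1848/43⌋ = 42
(the next term ⌊1848/43^2⌋ = 0, terminating the sum). Summing: v_43(1848!) = 42 = 42.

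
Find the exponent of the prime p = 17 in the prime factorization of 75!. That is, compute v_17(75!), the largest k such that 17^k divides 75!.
v_17(75!) = 4

Legendre's formula: v_p(n!) = Σ_{k ≥ 1} ⌊n / p^k⌋. For p = 17, n = 75, the terms are:
  ⌊75/17^1⌋ = ⌊75/17⌋ = 4
(the next term ⌊75/17^2⌋ = 0, terminating the sum). Summing: v_17(75!) = 4 = 4.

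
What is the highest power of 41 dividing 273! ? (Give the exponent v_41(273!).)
v_41(273!) = 6

Legendre's formula: v_p(n!) = Σ_{k ≥ 1} ⌊n / p^k⌋. For p = 41, n = 273, the terms are:
  ⌊273/41^1⌋ = ⌊273/41⌋ = 6
(the next term ⌊273/41^2⌋ = 0, terminating the sum). Summing: v_41(273!) = 6 = 6.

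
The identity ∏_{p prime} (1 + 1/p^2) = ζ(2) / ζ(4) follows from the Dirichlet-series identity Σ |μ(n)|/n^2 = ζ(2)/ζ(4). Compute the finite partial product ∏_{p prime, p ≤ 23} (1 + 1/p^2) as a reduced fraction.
∏ = 3394003400000/2252055594789

The primes p ≤ 23 are [2, 3, 5, 7, 11, 13, 17, 19, 23]. For each, (1 + 1/p^2) = (p^2 + 1)/p^2. Multiplying these fractions over p ∈ [2, 3, 5, 7, 11, 13, 17, 19, 23] gives 3394003400000/2252055594789. (In the limit P → ∞ this tends to ζ(2)/ζ(4).)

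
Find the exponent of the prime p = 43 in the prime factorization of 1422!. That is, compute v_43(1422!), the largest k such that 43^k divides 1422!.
v_43(1422!) = 33

Legendre's formula: v_p(n!) = Σ_{k ≥ 1} ⌊n / p^k⌋. For p = 43, n = 1422, the terms are:
  ⌊1422/43^1⌋ = ⌊1422/43⌋ = 33
(the next term ⌊1422/43^2⌋ = 0, terminating the sum). Summing: v_43(1422!) = 33 = 33.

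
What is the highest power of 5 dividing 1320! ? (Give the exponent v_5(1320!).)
v_5(1320!) = 328

Legendre's formula: v_p(n!) = Σ_{k ≥ 1} ⌊n / p^k⌋. For p = 5, n = 1320, the terms are:
  ⌊1320/5^1⌋ = ⌊1320/5⌋ = 264
  ⌊1320/5^2⌋ = ⌊1320/25⌋ = 52
  ⌊1320/5^3⌋ = ⌊1320/125⌋ = 10
  ⌊1320/5^4⌋ = ⌊1320/625⌋ = 2
(the next term ⌊1320/5^5⌋ = 0, terminating the sum). Summing: v_5(1320!) = 264 + 52 + 10 + 2 = 328.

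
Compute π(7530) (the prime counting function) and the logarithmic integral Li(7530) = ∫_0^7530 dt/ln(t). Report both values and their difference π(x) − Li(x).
π(7530) = 954;  Li(7530) ≈ 973.94;  π(x) − Li(x) ≈ -19.94.

Direct count of primes ≤ 7530 gives π(7530) = 954. Numerical evaluation of the logarithmic integral gives Li(7530) ≈ 973.94. The difference π(x) − Li(x) ≈ -19.94 is typically negative for small/moderate x (Li(x) overestimates), though Littlewood's theorem shows this sign changes infinitely often.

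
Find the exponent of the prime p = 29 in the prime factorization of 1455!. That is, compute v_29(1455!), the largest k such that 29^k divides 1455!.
v_29(1455!) = 51

Legendre's formula: v_p(n!) = Σ_{k ≥ 1} ⌊n / p^k⌋. For p = 29, n = 1455, the terms are:
  ⌊1455/29^1⌋ = ⌊1455/29⌋ = 50
  ⌊1455/29^2⌋ = ⌊1455/841⌋ = 1
(the next term ⌊1455/29^3⌋ = 0, terminating the sum). Summing: v_29(1455!) = 50 + 1 = 51.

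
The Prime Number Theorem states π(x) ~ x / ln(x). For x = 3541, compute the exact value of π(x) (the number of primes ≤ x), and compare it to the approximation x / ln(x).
π(3541) = 496;  x/ln(x) ≈ 433.30;  relative error ≈ 12.64%.

Directly count primes up to 3541: π(3541) = 496. The PNT approximation gives 3541/ln(3541) ≈ 3541/8.17216 ≈ 433.30. Relative error (π(x) − x/ln(x)) / π(x) ≈ 12.64%; the approximation is known to undercount slightly (Li(x) is a better estimate).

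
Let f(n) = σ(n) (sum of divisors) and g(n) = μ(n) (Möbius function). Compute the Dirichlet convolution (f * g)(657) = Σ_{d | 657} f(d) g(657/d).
(σ * μ)(657) = 657

Divisors of 657: [1, 3, 9, 73, 219, 657]. For each d | 657:
  d = 1: σ(1) · μ(657/1) = 1 · 0 = 0
  d = 3: σ(3) · μ(657/3) = 4 · 1 = 4
  d = 9: σ(9) · μ(657/9) = 13 · -1 = -13
  d = 73: σ(73) · μ(657/73) = 74 · 0 = 0
  d = 219: σ(219) · μ(657/219) = 296 · -1 = -296
  d = 657: σ(657) · μ(657/657) = 962 · 1 = 962
Summing: (σ * μ)(657) = 0 + 4 + -13 + 0 + -296 + 962 = 657.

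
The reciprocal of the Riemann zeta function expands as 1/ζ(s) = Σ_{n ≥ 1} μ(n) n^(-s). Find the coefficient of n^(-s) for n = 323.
μ(323) = 1

Factor n = 323 = 17 · 19. μ(n) = 0 if any exponent ≥ 2 (not squarefree); otherwise μ(n) = (−1)^{ω(n)} where ω(n) is the number of distinct prime factors. Applying: μ(323) = 1.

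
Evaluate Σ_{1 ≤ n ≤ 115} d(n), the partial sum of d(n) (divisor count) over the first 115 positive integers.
Σ_{n ≤ 115} d(n) = 566

Compute d(n) for each 1 ≤ n ≤ 115: d(1) = 1, d(2) = 2, d(3) = 2, d(4) = 3, d(5) = 2, d(6) = 4, d(7) = 2, d(8) = 4, d(9) = 3, d(10) = 4, d(11) = 2, d(12) = 6, d(13) = 2, d(14) = 4, d(15) = 4, d(16) = 5, d(17) = 2, d(18) = 6, d(19) = 2, d(20) = 6, d(21) = 4, d(22) = 4, d(23) = 2, d(24) = 8, d(25) = 3, d(26) = 4, d(27) = 4, d(28) = 6, d(29) = 2, d(30) = 8, d(31) = 2, d(32) = 6, d(33) = 4, d(34) = 4, d(35) = 4, d(36) = 9, d(37) = 2, d(38) = 4, d(39) = 4, d(40) = 8, d(41) = 2, d(42) = 8, d(43) = 2, d(44) = 6, d(45) = 6, d(46) = 4, d(47) = 2, d(48) = 10, d(49) = 3, d(50) = 6, d(51) = 4, d(52) = 6, d(53) = 2, d(54) = 8, d(55) = 4, d(56) = 8, d(57) = 4, d(58) = 4, d(59) = 2, d(60) = 12, d(61) = 2, d(62) = 4, d(63) = 6, d(64) = 7, d(65) = 4, d(66) = 8, d(67) = 2, d(68) = 6, d(69) = 4, d(70) = 8, d(71) = 2, d(72) = 12, d(73) = 2, d(74) = 4, d(75) = 6, d(76) = 6, d(77) = 4, d(78) = 8, d(79) = 2, d(80) = 10, d(81) = 5, d(82) = 4, d(83) = 2, d(84) = 12, d(85) = 4, d(86) = 4, d(87) = 4, d(88) = 8, d(89) = 2, d(90) = 12, d(91) = 4, d(92) = 6, d(93) = 4, d(94) = 4, d(95) = 4, d(96) = 12, d(97) = 2, d(98) = 6, d(99) = 6, d(100) = 9, d(101) = 2, d(102) = 8, d(103) = 2, d(104) = 8, d(105) = 8, d(106) = 4, d(107) = 2, d(108) = 12, d(109) = 2, d(110) = 8, d(111) = 4, d(112) = 10, d(113) = 2, d(114) = 8, d(115) = 4. Summing all 115 values: 566. (Dirichlet's divisor formula: Σ_{n ≤ x} d(n) = x ln(x) + (2γ − 1) x + O(√x). For x = 115, the asymptotic estimate is ≈ 563.43.)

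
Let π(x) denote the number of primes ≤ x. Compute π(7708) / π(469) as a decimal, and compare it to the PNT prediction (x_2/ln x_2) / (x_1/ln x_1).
π(7708)/π(469) = 978/91 ≈ 10.7473;  PNT prediction ≈ 11.2944.

π(469) = 91 and π(7708) = 978, so π(7708)/π(469) ≈ 10.7473. The PNT-predicted ratio is (7708/ln(7708)) / (469/ln(469)) ≈ 11.2944. The two agree to within a few percent, as expected.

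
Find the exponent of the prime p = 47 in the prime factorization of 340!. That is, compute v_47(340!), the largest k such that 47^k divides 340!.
v_47(340!) = 7

Legendre's formula: v_p(n!) = Σ_{k ≥ 1} ⌊n / p^k⌋. For p = 47, n = 340, the terms are:
  ⌊340/47^1⌋ = ⌊340/47⌋ = 7
(the next term ⌊340/47^2⌋ = 0, terminating the sum). Summing: v_47(340!) = 7 = 7.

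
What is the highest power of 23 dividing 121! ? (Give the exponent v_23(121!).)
v_23(121!) = 5

Legendre's formula: v_p(n!) = Σ_{k ≥ 1} ⌊n / p^k⌋. For p = 23, n = 121, the terms are:
  ⌊121/23^1⌋ = ⌊121/23⌋ = 5
(the next term ⌊121/23^2⌋ = 0, terminating the sum). Summing: v_23(121!) = 5 = 5.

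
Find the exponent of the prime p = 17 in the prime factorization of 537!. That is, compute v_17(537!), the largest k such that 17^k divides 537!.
v_17(537!) = 32

Legendre's formula: v_p(n!) = Σ_{k ≥ 1} ⌊n / p^k⌋. For p = 17, n = 537, the terms are:
  ⌊537/17^1⌋ = ⌊537/17⌋ = 31
  ⌊537/17^2⌋ = ⌊537/289⌋ = 1
(the next term ⌊537/17^3⌋ = 0, terminating the sum). Summing: v_17(537!) = 31 + 1 = 32.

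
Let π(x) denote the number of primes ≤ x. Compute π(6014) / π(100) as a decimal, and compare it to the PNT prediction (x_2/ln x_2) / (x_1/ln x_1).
π(6014)/π(100) = 785/25 ≈ 31.4000;  PNT prediction ≈ 31.8271.

π(100) = 25 and π(6014) = 785, so π(6014)/π(100) ≈ 31.4000. The PNT-predicted ratio is (6014/ln(6014)) / (100/ln(100)) ≈ 31.8271. The two agree to within a few percent, as expected.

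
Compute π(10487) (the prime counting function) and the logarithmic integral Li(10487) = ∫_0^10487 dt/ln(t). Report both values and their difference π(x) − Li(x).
π(10487) = 1283;  Li(10487) ≈ 1298.88;  π(x) − Li(x) ≈ -15.88.

Direct count of primes ≤ 10487 gives π(10487) = 1283. Numerical evaluation of the logarithmic integral gives Li(10487) ≈ 1298.88. The difference π(x) − Li(x) ≈ -15.88 is typically negative for small/moderate x (Li(x) overestimates), though Littlewood's theorem shows this sign changes infinitely often.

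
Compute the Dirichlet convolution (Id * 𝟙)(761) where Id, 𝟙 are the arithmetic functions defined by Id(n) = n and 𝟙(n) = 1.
(Id * 𝟙)(761) = 762

Divisors of 761: [1, 761]. For each d | 761:
  d = 1: Id(1) · 𝟙(761/1) = 1 · 1 = 1
  d = 761: Id(761) · 𝟙(761/761) = 761 · 1 = 761
Summing: (Id * 𝟙)(761) = 1 + 761 = 762.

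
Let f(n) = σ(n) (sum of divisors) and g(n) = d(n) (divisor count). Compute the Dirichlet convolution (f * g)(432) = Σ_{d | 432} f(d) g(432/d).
(σ * d)(432) = 8118

Divisors of 432: [1, 2, 3, 4, 6, 8, 9, 12, 16, 18, 24, 27, 36, 48, 54, 72, 108, 144, 216, 432]. For each d | 432:
  d = 1: σ(1) · d(432/1) = 1 · 20 = 20
  d = 2: σ(2) · d(432/2) = 3 · 16 = 48
  d = 3: σ(3) · d(432/3) = 4 · 15 = 60
  d = 4: σ(4) · d(432/4) = 7 · 12 = 84
  d = 6: σ(6) · d(432/6) = 12 · 12 = 144
  d = 8: σ(8) · d(432/8) = 15 · 8 = 120
  d = 9: σ(9) · d(432/9) = 13 · 10 = 130
  d = 12: σ(12) · d(432/12) = 28 · 9 = 252
  d = 16: σ(16) · d(432/16) = 31 · 4 = 124
  d = 18: σ(18) · d(432/18) = 39 · 8 = 312
  d = 24: σ(24) · d(432/24) = 60 · 6 = 360
  d = 27: σ(27) · d(432/27) = 40 · 5 = 200
  d = 36: σ(36) · d(432/36) = 91 · 6 = 546
  d = 48: σ(48) · d(432/48) = 124 · 3 = 372
  d = 54: σ(54) · d(432/54) = 120 · 4 = 480
  d = 72: σ(72) · d(432/72) = 195 · 4 = 780
  d = 108: σ(108) · d(432/108) = 280 · 3 = 840
  d = 144: σ(144) · d(432/144) = 403 · 2 = 806
  d = 216: σ(216) · d(432/216) = 600 · 2 = 1200
  d = 432: σ(432) · d(432/432) = 1240 · 1 = 1240
Summing: (σ * d)(432) = 20 + 48 + 60 + 84 + 144 + 120 + 130 + 252 + 124 + 312 + 360 + 200 + 546 + 372 + 480 + 780 + 840 + 806 + 1200 + 1240 = 8118.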